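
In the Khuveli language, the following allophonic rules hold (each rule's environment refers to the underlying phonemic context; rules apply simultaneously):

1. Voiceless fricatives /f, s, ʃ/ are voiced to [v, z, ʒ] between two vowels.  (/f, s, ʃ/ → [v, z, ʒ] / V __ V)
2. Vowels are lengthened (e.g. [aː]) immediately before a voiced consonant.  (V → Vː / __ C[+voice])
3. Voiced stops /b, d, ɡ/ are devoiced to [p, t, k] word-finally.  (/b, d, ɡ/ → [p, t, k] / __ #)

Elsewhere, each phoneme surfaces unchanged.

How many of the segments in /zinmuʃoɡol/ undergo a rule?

4

Segments that undergo a rule: /i/ → [iː] (rule 2); /ʃ/ → [ʒ] (rule 1); /o/ → [oː] (rule 2); /o/ → [oː] (rule 2).
All other segments surface unchanged.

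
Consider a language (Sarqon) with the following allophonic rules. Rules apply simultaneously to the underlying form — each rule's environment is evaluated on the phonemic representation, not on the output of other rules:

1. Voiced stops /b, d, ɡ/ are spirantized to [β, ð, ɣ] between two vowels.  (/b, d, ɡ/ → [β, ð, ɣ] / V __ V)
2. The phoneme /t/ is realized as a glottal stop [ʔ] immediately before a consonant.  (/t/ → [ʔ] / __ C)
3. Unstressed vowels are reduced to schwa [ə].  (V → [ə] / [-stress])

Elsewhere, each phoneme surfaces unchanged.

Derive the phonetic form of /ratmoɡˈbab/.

[rəʔməɡˈbab]

/r/ stays [r].
/a/ (between /r/ and /t/) occurs in an unstressed syllable → [ə] by rule 3.
/t/ — between /a/ and /m/, immediately before a consonant — surfaces as [ʔ] (rule 2).
/m/ — not in any rule's target class → [m].
Rule 3 applies to /o/ (between /m/ and /ɡ/: in an unstressed syllable) → [ə].
/ɡ/ — between /o/ and /b/; rule 1 does not apply here → [ɡ].
/b/ (between /ɡ/ and /a/) is in the target of rule 1 but the environment (between two vowels) is not met → [b].
/a/ (between /b/ and /b/) is in the target of rule 3 but the environment (in an unstressed syllable) is not met → [a].
/b/ (word-final) is in the target of rule 1 but the environment (between two vowels) is not met → [b].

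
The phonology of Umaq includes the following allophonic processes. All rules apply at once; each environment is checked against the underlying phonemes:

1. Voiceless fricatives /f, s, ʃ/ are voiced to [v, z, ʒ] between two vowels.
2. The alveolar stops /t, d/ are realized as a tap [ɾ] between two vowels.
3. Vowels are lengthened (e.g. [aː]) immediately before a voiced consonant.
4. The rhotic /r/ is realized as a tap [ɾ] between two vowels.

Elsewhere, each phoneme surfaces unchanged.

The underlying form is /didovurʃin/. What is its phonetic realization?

/d/ — word-initial; rule 2 does not apply here → [d].
/i/ (between /d/ and /d/): before a voiced consonant, so rule 3 applies → [iː].
Rule 2 applies to /d/ (between /i/ and /o/: between two vowels) → [ɾ].
Rule 3 applies to /o/ (between /d/ and /v/: before a voiced consonant) → [oː].
/v/ (between /o/ and /u/) is unaffected → [v].
/u/ meets the environment for rule 3 (before a voiced consonant) → [uː].
/r/ (between /u/ and /ʃ/) is in the target of rule 4 but the environment (between two vowels) is not met → [r].
/ʃ/ (between /r/ and /i/) is in the target of rule 1 but the environment (between two vowels) is not met → [ʃ].
/i/ meets the environment for rule 3 (before a voiced consonant) → [iː].
/n/ stays [n].

[diːɾoːvuːrʃiːn]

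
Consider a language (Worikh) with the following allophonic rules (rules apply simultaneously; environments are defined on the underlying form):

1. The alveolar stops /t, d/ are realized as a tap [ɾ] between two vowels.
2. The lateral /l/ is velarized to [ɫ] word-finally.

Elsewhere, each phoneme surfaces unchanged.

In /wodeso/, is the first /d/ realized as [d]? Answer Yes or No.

/d/ — between /o/ and /e/, between two vowels — surfaces as [ɾ] (rule 1).
The actual realization is [ɾ], not [d].

No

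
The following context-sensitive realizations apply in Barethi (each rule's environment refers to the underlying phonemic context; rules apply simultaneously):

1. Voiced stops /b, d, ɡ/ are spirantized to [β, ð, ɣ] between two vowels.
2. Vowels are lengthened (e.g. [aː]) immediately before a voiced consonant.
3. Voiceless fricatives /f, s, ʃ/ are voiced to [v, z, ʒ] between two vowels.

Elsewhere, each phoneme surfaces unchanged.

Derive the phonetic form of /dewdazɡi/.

/d/ — word-initial; rule 1 does not apply here → [d].
/e/ meets the environment for rule 2 (before a voiced consonant) → [eː].
/w/ (between /e/ and /d/) is unaffected → [w].
/d/ — between /w/ and /a/; rule 1 does not apply here → [d].
/a/ — between /d/ and /z/, before a voiced consonant — surfaces as [aː] (rule 2).
/z/ (between /a/ and /ɡ/): no rule targets it → [z].
/ɡ/ (between /z/ and /i/) fails the environment for rule 1, so it stays [ɡ].
/i/ (word-final) fails the environment for rule 2, so it stays [i].

[deːwdaːzɡi]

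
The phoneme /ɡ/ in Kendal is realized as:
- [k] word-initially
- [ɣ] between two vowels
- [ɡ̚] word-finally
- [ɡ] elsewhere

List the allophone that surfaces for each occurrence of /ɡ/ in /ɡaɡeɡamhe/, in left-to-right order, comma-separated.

Occurrence 1 (position 1): word-initially → [k].
Occurrence 2 (position 3): between two vowels → [ɣ].
Occurrence 3 (position 5): between two vowels → [ɣ].

[k], [ɣ], [ɣ]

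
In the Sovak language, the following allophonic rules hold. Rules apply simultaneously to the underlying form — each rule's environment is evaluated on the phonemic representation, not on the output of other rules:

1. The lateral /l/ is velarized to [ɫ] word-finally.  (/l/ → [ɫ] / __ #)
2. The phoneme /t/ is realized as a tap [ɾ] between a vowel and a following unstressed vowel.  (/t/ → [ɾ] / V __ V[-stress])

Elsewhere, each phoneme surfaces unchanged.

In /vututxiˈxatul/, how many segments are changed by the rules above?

3

Segments that undergo a rule: /t/ → [ɾ] (rule 2); /t/ → [ɾ] (rule 2); /l/ → [ɫ] (rule 1).
All other segments surface unchanged.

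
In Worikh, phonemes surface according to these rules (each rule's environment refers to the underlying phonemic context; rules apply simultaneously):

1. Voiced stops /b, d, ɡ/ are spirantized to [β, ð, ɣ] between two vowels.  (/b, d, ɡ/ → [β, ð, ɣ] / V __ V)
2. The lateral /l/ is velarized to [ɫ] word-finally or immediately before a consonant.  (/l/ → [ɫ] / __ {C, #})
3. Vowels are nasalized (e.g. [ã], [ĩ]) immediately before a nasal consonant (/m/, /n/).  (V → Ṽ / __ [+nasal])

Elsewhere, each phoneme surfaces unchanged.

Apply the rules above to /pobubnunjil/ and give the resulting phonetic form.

/p/ — not in any rule's target class → [p].
/o/ (between /p/ and /b/): rule 3 targets it, but not before a nasal consonant → unchanged [o].
/b/ (between /o/ and /u/) occurs between two vowels → [β] by rule 1.
/u/ (between /b/ and /b/) is in the target of rule 3 but the environment (before a nasal consonant) is not met → [u].
/b/ (between /u/ and /n/) fails the environment for rule 1, so it stays [b].
/n/ stays [n].
/u/ (between /n/ and /n/) occurs before a nasal consonant → [ũ] by rule 3.
/n/ stays [n].
/j/ stays [j].
/i/ (between /j/ and /l/) fails the environment for rule 3, so it stays [i].
/l/ meets the environment for rule 2 (word-finally or immediately before a consonant) → [ɫ].

[poβubnũnjiɫ]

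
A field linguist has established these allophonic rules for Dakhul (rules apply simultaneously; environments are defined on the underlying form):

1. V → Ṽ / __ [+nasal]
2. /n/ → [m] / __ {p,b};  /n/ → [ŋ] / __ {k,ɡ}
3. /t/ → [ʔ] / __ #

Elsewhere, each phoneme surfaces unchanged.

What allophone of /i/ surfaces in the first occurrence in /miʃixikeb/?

/i/ (between /m/ and /ʃ/) is in the target of rule 1 but the environment (before a nasal consonant) is not met → [i].

[i]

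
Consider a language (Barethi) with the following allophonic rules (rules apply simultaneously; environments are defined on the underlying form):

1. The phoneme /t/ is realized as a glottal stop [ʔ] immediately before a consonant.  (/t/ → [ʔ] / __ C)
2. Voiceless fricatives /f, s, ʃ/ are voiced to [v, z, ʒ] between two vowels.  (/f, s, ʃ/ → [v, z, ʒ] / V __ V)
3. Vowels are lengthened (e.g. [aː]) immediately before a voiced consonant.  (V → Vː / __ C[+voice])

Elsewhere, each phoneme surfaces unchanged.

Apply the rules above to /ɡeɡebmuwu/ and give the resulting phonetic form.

/ɡ/ (word-initial) is unaffected → [ɡ].
/e/ (between /ɡ/ and /ɡ/): before a voiced consonant, so rule 3 applies → [eː].
/ɡ/ — not in any rule's target class → [ɡ].
/e/ (between /ɡ/ and /b/) occurs before a voiced consonant → [eː] by rule 3.
/b/ (between /e/ and /m/) is unaffected → [b].
/m/ (between /b/ and /u/): no rule targets it → [m].
/u/ (between /m/ and /w/) occurs before a voiced consonant → [uː] by rule 3.
/w/ (between /u/ and /u/) is unaffected → [w].
/u/ (word-final): rule 3 targets it, but not before a voiced consonant → unchanged [u].

[ɡeːɡeːbmuːwu]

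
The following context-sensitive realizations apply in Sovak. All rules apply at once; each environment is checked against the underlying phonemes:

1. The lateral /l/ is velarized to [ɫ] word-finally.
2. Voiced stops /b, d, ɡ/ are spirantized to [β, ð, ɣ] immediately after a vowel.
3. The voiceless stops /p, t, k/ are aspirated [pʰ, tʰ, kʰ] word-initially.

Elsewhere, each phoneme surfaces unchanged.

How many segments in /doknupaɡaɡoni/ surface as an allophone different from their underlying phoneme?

2

Segments that undergo a rule: /ɡ/ → [ɣ] (rule 2); /ɡ/ → [ɣ] (rule 2).
All other segments surface unchanged.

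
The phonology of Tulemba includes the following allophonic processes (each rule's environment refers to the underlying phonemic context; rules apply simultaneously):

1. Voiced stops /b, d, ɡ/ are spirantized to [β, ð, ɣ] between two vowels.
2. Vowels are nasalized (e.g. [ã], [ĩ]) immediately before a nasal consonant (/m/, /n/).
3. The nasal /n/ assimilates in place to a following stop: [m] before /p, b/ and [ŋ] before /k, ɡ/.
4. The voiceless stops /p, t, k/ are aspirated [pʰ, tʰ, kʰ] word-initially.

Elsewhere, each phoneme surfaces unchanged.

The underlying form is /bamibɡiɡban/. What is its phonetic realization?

/b/ — word-initial; rule 1 does not apply here → [b].
/a/ meets the environment for rule 2 (before a nasal consonant) → [ã].
/m/ stays [m].
/i/ (between /m/ and /b/) fails the environment for rule 2, so it stays [i].
/b/ — between /i/ and /ɡ/; rule 1 does not apply here → [b].
/ɡ/ (between /b/ and /i/) fails the environment for rule 1, so it stays [ɡ].
/i/ (between /ɡ/ and /ɡ/): rule 2 targets it, but not before a nasal consonant → unchanged [i].
/ɡ/ (between /i/ and /b/): rule 1 targets it, but not between two vowels → unchanged [ɡ].
/b/ (between /ɡ/ and /a/) is in the target of rule 1 but the environment (between two vowels) is not met → [b].
/a/ meets the environment for rule 2 (before a nasal consonant) → [ã].
/n/ (word-final) is in the target of rule 3 but the environment (before a labial or velar stop) is not met → [n].

[bãmibɡiɡbãn]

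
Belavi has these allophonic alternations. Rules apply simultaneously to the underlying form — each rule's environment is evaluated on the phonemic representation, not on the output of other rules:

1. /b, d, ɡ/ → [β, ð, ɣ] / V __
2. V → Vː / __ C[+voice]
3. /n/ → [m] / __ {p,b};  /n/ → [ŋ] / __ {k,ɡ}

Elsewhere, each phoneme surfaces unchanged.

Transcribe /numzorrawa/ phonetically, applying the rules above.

/n/ (word-initial) fails the environment for rule 3, so it stays [n].
Rule 2 applies to /u/ (between /n/ and /m/: before a voiced consonant) → [uː].
/o/ — between /z/ and /r/, before a voiced consonant — surfaces as [oː] (rule 2).
/a/ — between /r/ and /w/, before a voiced consonant — surfaces as [aː] (rule 2).
/a/ (word-final) is in the target of rule 2 but the environment (before a voiced consonant) is not met → [a].

[nuːmzoːrraːwa]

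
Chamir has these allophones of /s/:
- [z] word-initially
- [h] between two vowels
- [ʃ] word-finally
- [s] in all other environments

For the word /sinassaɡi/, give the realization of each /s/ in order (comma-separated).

[z], [s], [s]

Occurrence 1 (position 1): word-initially → [z].
Occurrence 2 (position 5): no conditioning environment matches → elsewhere allophone [s].
Occurrence 3 (position 6): no conditioning environment matches → elsewhere allophone [s].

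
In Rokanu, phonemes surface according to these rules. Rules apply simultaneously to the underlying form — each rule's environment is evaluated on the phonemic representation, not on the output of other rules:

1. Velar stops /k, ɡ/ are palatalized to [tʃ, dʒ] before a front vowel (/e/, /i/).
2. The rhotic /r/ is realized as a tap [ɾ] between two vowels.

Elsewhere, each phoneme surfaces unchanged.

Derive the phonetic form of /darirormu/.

[daɾiɾormu]

/d/ (word-initial): no rule targets it → [d].
/a/ (between /d/ and /r/): no rule targets it → [a].
/r/ meets the environment for rule 2 (between two vowels) → [ɾ].
/i/ (between /r/ and /r/) is unaffected → [i].
/r/ meets the environment for rule 2 (between two vowels) → [ɾ].
/o/ — not in any rule's target class → [o].
/r/ — between /o/ and /m/; rule 2 does not apply here → [r].
/m/ (between /r/ and /u/) is unaffected → [m].
/u/ — not in any rule's target class → [u].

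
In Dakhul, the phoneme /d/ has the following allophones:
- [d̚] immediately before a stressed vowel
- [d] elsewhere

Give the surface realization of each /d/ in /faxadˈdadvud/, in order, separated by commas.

[d], [d̚], [d], [d]

Occurrence 1 (position 5): no conditioning environment matches → elsewhere allophone [d].
Occurrence 2 (position 6): immediately before a stressed vowel → [d̚].
Occurrence 3 (position 8): no conditioning environment matches → elsewhere allophone [d].
Occurrence 4 (position 11): no conditioning environment matches → elsewhere allophone [d].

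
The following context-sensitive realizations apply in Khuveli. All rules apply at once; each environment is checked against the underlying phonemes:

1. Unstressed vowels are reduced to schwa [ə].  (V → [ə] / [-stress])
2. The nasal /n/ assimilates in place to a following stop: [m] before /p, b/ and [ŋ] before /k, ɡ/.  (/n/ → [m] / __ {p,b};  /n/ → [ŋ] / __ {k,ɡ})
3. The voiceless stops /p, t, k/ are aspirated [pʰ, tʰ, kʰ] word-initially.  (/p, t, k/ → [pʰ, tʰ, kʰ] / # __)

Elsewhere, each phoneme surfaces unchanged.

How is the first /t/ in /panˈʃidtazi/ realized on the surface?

[t]

/t/ (between /d/ and /a/) fails the environment for rule 3, so it stays [t].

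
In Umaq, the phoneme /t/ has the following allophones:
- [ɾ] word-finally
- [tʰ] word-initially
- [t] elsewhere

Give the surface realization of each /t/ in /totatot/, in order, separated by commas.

[tʰ], [t], [t], [ɾ]

Occurrence 1 (position 1): word-initially → [tʰ].
Occurrence 2 (position 3): no conditioning environment matches → elsewhere allophone [t].
Occurrence 3 (position 5): no conditioning environment matches → elsewhere allophone [t].
Occurrence 4 (position 7): word-finally → [ɾ].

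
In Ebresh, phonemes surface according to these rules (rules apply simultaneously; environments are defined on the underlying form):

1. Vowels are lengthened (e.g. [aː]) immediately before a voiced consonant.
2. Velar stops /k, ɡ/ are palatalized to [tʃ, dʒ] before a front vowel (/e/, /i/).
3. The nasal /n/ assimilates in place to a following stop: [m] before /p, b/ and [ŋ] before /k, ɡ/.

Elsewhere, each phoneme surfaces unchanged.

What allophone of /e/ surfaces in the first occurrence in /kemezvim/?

[eː]

/e/ — between /k/ and /m/, before a voiced consonant — surfaces as [eː] (rule 1).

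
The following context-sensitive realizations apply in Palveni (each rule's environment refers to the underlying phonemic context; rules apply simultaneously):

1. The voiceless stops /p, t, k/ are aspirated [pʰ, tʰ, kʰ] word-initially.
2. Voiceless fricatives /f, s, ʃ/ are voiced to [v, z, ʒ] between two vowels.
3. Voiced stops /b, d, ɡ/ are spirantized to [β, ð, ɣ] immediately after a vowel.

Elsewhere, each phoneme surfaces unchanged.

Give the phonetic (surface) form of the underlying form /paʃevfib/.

/p/ (word-initial) occurs word-initially → [pʰ] by rule 1.
/a/ — not in any rule's target class → [a].
/ʃ/ — between /a/ and /e/, between two vowels — surfaces as [ʒ] (rule 2).
/e/ stays [e].
/v/ (between /e/ and /f/): no rule targets it → [v].
/f/ (between /v/ and /i/) fails the environment for rule 2, so it stays [f].
/i/ (between /f/ and /b/): no rule targets it → [i].
Rule 3 applies to /b/ (word-final: immediately after a vowel) → [β].

[pʰaʒevfiβ]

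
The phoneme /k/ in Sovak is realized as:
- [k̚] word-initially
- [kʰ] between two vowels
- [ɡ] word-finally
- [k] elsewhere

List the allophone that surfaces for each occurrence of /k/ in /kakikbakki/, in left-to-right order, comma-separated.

Occurrence 1 (position 1): word-initially → [k̚].
Occurrence 2 (position 3): between two vowels → [kʰ].
Occurrence 3 (position 5): no conditioning environment matches → elsewhere allophone [k].
Occurrence 4 (position 8): no conditioning environment matches → elsewhere allophone [k].
Occurrence 5 (position 9): no conditioning environment matches → elsewhere allophone [k].

[k̚], [kʰ], [k], [k], [k]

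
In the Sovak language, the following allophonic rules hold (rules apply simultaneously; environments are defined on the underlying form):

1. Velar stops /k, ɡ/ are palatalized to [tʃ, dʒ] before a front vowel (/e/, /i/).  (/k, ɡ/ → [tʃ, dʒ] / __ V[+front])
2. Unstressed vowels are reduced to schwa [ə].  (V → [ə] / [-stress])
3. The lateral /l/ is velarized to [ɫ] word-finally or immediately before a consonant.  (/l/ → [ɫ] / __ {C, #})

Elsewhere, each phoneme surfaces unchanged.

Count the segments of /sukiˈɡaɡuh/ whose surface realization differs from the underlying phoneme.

Segments that undergo a rule: /u/ → [ə] (rule 2); /k/ → [tʃ] (rule 1); /i/ → [ə] (rule 2); /u/ → [ə] (rule 2).
All other segments surface unchanged.

4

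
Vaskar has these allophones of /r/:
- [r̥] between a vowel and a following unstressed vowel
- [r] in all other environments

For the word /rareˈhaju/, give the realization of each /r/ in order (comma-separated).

[r], [r̥]

Occurrence 1 (position 1): no conditioning environment matches → elsewhere allophone [r].
Occurrence 2 (position 3): between a vowel and a following unstressed vowel → [r̥].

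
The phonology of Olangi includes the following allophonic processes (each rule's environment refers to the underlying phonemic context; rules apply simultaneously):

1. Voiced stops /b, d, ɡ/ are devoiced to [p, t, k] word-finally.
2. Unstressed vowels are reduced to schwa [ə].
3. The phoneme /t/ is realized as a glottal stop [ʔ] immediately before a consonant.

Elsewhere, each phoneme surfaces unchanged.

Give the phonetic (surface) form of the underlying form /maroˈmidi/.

/m/ — not in any rule's target class → [m].
/a/ (between /m/ and /r/) occurs in an unstressed syllable → [ə] by rule 2.
/r/ stays [r].
/o/ meets the environment for rule 2 (in an unstressed syllable) → [ə].
/m/ stays [m].
/i/ (between /m/ and /d/): rule 2 targets it, but not in an unstressed syllable → unchanged [i].
/d/ (between /i/ and /i/): rule 1 targets it, but not word-finally → unchanged [d].
/i/ — word-final, in an unstressed syllable — surfaces as [ə] (rule 2).

[mərəˈmidə]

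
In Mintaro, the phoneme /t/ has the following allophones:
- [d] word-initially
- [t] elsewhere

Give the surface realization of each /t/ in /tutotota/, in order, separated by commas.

Occurrence 1 (position 1): word-initially → [d].
Occurrence 2 (position 3): no conditioning environment matches → elsewhere allophone [t].
Occurrence 3 (position 5): no conditioning environment matches → elsewhere allophone [t].
Occurrence 4 (position 7): no conditioning environment matches → elsewhere allophone [t].

[d], [t], [t], [t]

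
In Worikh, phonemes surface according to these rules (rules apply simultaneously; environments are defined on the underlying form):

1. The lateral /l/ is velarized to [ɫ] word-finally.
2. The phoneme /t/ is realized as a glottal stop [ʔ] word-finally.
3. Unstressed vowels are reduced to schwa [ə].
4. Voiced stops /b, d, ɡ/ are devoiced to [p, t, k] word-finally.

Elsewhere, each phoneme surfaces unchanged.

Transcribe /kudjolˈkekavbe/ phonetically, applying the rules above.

/k/ (word-initial): no rule targets it → [k].
/u/ (between /k/ and /d/): in an unstressed syllable, so rule 3 applies → [ə].
/d/ — between /u/ and /j/; rule 4 does not apply here → [d].
/j/ stays [j].
/o/ (between /j/ and /l/) occurs in an unstressed syllable → [ə] by rule 3.
/l/ (between /o/ and /k/): rule 1 targets it, but not word-finally → unchanged [l].
/k/ (between /l/ and /e/): no rule targets it → [k].
/e/ (between /k/ and /k/) is in the target of rule 3 but the environment (in an unstressed syllable) is not met → [e].
/k/ — not in any rule's target class → [k].
/a/ (between /k/ and /v/) occurs in an unstressed syllable → [ə] by rule 3.
/v/ stays [v].
/b/ — between /v/ and /e/; rule 4 does not apply here → [b].
/e/ — word-final, in an unstressed syllable — surfaces as [ə] (rule 3).

[kədjəlˈkekəvbə]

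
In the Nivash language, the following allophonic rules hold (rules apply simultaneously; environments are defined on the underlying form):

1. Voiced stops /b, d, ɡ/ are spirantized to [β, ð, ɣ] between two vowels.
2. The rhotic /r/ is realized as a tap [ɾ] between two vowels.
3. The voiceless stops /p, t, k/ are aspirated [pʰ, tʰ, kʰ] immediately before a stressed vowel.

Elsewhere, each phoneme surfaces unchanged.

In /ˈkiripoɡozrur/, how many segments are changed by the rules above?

3

Segments that undergo a rule: /k/ → [kʰ] (rule 3); /r/ → [ɾ] (rule 2); /ɡ/ → [ɣ] (rule 1).
All other segments surface unchanged.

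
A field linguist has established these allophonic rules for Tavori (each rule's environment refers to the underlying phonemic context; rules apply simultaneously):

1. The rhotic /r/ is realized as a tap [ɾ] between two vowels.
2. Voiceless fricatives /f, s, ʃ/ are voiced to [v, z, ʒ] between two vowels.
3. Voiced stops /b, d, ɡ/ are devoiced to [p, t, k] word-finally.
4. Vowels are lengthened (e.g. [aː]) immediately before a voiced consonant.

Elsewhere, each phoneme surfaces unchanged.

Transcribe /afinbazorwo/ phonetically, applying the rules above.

[aviːnbaːzoːrwo]

/a/ — word-initial; rule 4 does not apply here → [a].
/f/ — between /a/ and /i/, between two vowels — surfaces as [v] (rule 2).
/i/ (between /f/ and /n/) occurs before a voiced consonant → [iː] by rule 4.
/n/ (between /i/ and /b/) is unaffected → [n].
/b/ — between /n/ and /a/; rule 3 does not apply here → [b].
/a/ — between /b/ and /z/, before a voiced consonant — surfaces as [aː] (rule 4).
/z/ stays [z].
/o/ (between /z/ and /r/): before a voiced consonant, so rule 4 applies → [oː].
/r/ (between /o/ and /w/): rule 1 targets it, but not between two vowels → unchanged [r].
/w/ (between /r/ and /o/): no rule targets it → [w].
/o/ (word-final) is in the target of rule 4 but the environment (before a voiced consonant) is not met → [o].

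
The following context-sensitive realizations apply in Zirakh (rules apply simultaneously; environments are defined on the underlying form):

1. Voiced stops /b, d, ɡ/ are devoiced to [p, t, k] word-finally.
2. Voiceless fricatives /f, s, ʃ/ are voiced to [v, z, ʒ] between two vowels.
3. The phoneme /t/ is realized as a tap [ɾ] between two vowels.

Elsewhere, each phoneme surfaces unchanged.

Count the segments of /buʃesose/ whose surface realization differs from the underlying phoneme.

3

Segments that undergo a rule: /ʃ/ → [ʒ] (rule 2); /s/ → [z] (rule 2); /s/ → [z] (rule 2).
All other segments surface unchanged.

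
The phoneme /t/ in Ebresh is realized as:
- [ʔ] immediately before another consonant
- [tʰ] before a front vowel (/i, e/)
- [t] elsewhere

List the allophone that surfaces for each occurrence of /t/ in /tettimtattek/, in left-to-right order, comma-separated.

Occurrence 1 (position 1): before a front vowel (/i, e/) → [tʰ].
Occurrence 2 (position 3): immediately before another consonant → [ʔ].
Occurrence 3 (position 4): before a front vowel (/i, e/) → [tʰ].
Occurrence 4 (position 7): no conditioning environment matches → elsewhere allophone [t].
Occurrence 5 (position 9): immediately before another consonant → [ʔ].
Occurrence 6 (position 10): before a front vowel (/i, e/) → [tʰ].

[tʰ], [ʔ], [tʰ], [t], [ʔ], [tʰ]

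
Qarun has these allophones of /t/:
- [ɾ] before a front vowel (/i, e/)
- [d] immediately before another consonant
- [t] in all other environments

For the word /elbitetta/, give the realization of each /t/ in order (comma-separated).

[ɾ], [d], [t]

Occurrence 1 (position 5): before a front vowel (/i, e/) → [ɾ].
Occurrence 2 (position 7): immediately before another consonant → [d].
Occurrence 3 (position 8): no conditioning environment matches → elsewhere allophone [t].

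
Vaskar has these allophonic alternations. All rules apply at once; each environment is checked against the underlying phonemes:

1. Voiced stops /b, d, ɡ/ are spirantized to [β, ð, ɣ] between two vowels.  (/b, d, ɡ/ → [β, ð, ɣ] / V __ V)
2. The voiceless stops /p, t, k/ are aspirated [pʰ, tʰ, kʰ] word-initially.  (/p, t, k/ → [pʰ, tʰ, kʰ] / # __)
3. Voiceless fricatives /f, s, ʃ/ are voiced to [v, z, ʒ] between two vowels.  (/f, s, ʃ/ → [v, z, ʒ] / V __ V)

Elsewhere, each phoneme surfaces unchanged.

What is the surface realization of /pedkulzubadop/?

[pʰedkulzuβaðop]

/p/ meets the environment for rule 2 (word-initially) → [pʰ].
/e/ (between /p/ and /d/): no rule targets it → [e].
/d/ (between /e/ and /k/) fails the environment for rule 1, so it stays [d].
/k/ (between /d/ and /u/) fails the environment for rule 2, so it stays [k].
/u/ (between /k/ and /l/) is unaffected → [u].
/l/ — not in any rule's target class → [l].
/z/ (between /l/ and /u/): no rule targets it → [z].
/u/ (between /z/ and /b/) is unaffected → [u].
/b/ (between /u/ and /a/): between two vowels, so rule 1 applies → [β].
/a/ stays [a].
/d/ — between /a/ and /o/, between two vowels — surfaces as [ð] (rule 1).
/o/ — not in any rule's target class → [o].
/p/ (word-final): rule 2 targets it, but not word-initially → unchanged [p].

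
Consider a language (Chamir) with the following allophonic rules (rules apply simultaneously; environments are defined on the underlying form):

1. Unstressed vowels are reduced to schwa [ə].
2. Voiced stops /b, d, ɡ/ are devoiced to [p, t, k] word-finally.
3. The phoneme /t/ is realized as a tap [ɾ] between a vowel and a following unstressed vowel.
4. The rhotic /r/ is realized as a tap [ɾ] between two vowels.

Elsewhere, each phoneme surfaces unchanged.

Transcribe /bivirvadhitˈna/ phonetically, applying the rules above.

/b/ — word-initial; rule 2 does not apply here → [b].
/i/ (between /b/ and /v/) occurs in an unstressed syllable → [ə] by rule 1.
/v/ stays [v].
/i/ — between /v/ and /r/, in an unstressed syllable — surfaces as [ə] (rule 1).
/r/ (between /i/ and /v/): rule 4 targets it, but not between two vowels → unchanged [r].
/v/ (between /r/ and /a/): no rule targets it → [v].
/a/ meets the environment for rule 1 (in an unstressed syllable) → [ə].
/d/ — between /a/ and /h/; rule 2 does not apply here → [d].
/h/ (between /d/ and /i/): no rule targets it → [h].
/i/ (between /h/ and /t/): in an unstressed syllable, so rule 1 applies → [ə].
/t/ (between /i/ and /n/) fails the environment for rule 3, so it stays [t].
/n/ (between /t/ and /a/): no rule targets it → [n].
/a/ (word-final) is in the target of rule 1 but the environment (in an unstressed syllable) is not met → [a].

[bəvərvədhətˈna]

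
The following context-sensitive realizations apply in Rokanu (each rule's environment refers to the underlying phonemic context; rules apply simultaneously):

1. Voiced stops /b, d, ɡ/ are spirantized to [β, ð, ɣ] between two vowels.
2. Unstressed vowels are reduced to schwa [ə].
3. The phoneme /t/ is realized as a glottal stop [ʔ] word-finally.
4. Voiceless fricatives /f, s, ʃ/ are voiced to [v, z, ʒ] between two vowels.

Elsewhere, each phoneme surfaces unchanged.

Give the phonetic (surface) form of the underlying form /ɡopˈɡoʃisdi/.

/ɡ/ (word-initial) is in the target of rule 1 but the environment (between two vowels) is not met → [ɡ].
/o/ (between /ɡ/ and /p/): in an unstressed syllable, so rule 2 applies → [ə].
/p/ (between /o/ and /ɡ/): no rule targets it → [p].
/ɡ/ (between /p/ and /o/): rule 1 targets it, but not between two vowels → unchanged [ɡ].
/o/ (between /ɡ/ and /ʃ/): rule 2 targets it, but not in an unstressed syllable → unchanged [o].
/ʃ/ (between /o/ and /i/): between two vowels, so rule 4 applies → [ʒ].
/i/ (between /ʃ/ and /s/): in an unstressed syllable, so rule 2 applies → [ə].
/s/ (between /i/ and /d/) fails the environment for rule 4, so it stays [s].
/d/ (between /s/ and /i/) is in the target of rule 1 but the environment (between two vowels) is not met → [d].
/i/ meets the environment for rule 2 (in an unstressed syllable) → [ə].

[ɡəpˈɡoʒəsdə]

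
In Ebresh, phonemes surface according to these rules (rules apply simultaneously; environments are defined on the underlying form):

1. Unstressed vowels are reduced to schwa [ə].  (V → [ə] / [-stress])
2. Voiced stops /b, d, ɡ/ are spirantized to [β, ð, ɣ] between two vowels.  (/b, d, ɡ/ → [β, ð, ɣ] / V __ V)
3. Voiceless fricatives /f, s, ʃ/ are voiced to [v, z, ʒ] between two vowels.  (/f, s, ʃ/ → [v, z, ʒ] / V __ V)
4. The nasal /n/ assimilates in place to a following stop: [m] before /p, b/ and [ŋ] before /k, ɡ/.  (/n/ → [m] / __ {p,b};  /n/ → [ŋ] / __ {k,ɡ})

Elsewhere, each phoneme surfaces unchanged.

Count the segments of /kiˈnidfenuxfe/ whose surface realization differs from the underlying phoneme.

Segments that undergo a rule: /i/ → [ə] (rule 1); /e/ → [ə] (rule 1); /u/ → [ə] (rule 1); /e/ → [ə] (rule 1).
All other segments surface unchanged.

4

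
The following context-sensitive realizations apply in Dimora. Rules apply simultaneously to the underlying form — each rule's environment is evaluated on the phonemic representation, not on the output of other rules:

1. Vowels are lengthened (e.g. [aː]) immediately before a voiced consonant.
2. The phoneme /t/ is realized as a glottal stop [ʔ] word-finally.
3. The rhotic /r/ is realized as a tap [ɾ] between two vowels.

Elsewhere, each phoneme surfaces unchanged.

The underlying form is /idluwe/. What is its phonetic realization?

/i/ (word-initial): before a voiced consonant, so rule 1 applies → [iː].
/d/ — not in any rule's target class → [d].
/l/ (between /d/ and /u/): no rule targets it → [l].
/u/ meets the environment for rule 1 (before a voiced consonant) → [uː].
/w/ stays [w].
/e/ (word-final) fails the environment for rule 1, so it stays [e].

[iːdluːwe]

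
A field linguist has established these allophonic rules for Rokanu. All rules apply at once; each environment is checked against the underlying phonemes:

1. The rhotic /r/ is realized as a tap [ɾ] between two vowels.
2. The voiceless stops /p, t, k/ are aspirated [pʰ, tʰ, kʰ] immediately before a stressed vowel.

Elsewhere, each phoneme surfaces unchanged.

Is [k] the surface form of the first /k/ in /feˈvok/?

/k/ (word-final) is in the target of rule 2 but the environment (immediately before a stressed vowel) is not met → [k].
The actual realization is [k], which matches [k].

Yes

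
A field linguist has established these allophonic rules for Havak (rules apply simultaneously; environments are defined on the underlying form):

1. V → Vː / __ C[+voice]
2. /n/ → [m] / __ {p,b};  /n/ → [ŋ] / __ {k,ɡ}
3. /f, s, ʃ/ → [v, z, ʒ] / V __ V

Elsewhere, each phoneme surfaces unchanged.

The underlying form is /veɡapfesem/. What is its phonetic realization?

/v/ (word-initial) is unaffected → [v].
Rule 1 applies to /e/ (between /v/ and /ɡ/: before a voiced consonant) → [eː].
/ɡ/ (between /e/ and /a/): no rule targets it → [ɡ].
/a/ (between /ɡ/ and /p/) is in the target of rule 1 but the environment (before a voiced consonant) is not met → [a].
/p/ — not in any rule's target class → [p].
/f/ — between /p/ and /e/; rule 3 does not apply here → [f].
/e/ (between /f/ and /s/): rule 1 targets it, but not before a voiced consonant → unchanged [e].
Rule 3 applies to /s/ (between /e/ and /e/: between two vowels) → [z].
/e/ meets the environment for rule 1 (before a voiced consonant) → [eː].
/m/ (word-final) is unaffected → [m].

[veːɡapfezeːm]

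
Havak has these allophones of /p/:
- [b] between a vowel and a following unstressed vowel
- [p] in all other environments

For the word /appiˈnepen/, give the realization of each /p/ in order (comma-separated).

[p], [p], [b]

Occurrence 1 (position 2): no conditioning environment matches → elsewhere allophone [p].
Occurrence 2 (position 3): no conditioning environment matches → elsewhere allophone [p].
Occurrence 3 (position 7): between a vowel and a following unstressed vowel → [b].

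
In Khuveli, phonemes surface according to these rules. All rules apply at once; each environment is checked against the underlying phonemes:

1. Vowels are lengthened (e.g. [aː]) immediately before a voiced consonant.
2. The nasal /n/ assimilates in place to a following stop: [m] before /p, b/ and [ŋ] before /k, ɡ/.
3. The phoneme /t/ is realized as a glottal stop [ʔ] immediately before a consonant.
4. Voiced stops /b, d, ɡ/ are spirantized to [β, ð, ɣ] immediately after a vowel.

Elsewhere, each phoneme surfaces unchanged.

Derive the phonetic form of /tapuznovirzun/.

/t/ (word-initial) fails the environment for rule 3, so it stays [t].
/a/ (between /t/ and /p/): rule 1 targets it, but not before a voiced consonant → unchanged [a].
/p/ (between /a/ and /u/): no rule targets it → [p].
/u/ meets the environment for rule 1 (before a voiced consonant) → [uː].
/z/ (between /u/ and /n/) is unaffected → [z].
/n/ — between /z/ and /o/; rule 2 does not apply here → [n].
/o/ — between /n/ and /v/, before a voiced consonant — surfaces as [oː] (rule 1).
/v/ (between /o/ and /i/): no rule targets it → [v].
/i/ meets the environment for rule 1 (before a voiced consonant) → [iː].
/r/ (between /i/ and /z/) is unaffected → [r].
/z/ (between /r/ and /u/) is unaffected → [z].
Rule 1 applies to /u/ (between /z/ and /n/: before a voiced consonant) → [uː].
/n/ — word-final; rule 2 does not apply here → [n].

[tapuːznoːviːrzuːn]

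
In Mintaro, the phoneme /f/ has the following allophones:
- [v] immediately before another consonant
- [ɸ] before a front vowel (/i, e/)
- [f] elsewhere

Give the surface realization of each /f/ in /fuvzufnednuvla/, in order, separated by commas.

[f], [v]

Occurrence 1 (position 1): no conditioning environment matches → elsewhere allophone [f].
Occurrence 2 (position 6): immediately before another consonant → [v].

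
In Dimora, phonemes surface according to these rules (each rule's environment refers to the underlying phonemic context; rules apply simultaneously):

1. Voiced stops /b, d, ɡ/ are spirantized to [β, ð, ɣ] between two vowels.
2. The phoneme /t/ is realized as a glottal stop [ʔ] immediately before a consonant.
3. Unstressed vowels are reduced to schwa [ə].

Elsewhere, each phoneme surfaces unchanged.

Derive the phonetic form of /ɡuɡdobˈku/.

/ɡ/ — word-initial; rule 1 does not apply here → [ɡ].
Rule 3 applies to /u/ (between /ɡ/ and /ɡ/: in an unstressed syllable) → [ə].
/ɡ/ (between /u/ and /d/): rule 1 targets it, but not between two vowels → unchanged [ɡ].
/d/ (between /ɡ/ and /o/) fails the environment for rule 1, so it stays [d].
/o/ (between /d/ and /b/): in an unstressed syllable, so rule 3 applies → [ə].
/b/ (between /o/ and /k/): rule 1 targets it, but not between two vowels → unchanged [b].
/k/ stays [k].
/u/ (word-final): rule 3 targets it, but not in an unstressed syllable → unchanged [u].

[ɡəɡdəbˈku]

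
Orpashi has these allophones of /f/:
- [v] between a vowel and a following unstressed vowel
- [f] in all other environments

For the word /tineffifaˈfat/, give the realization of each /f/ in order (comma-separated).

Occurrence 1 (position 5): no conditioning environment matches → elsewhere allophone [f].
Occurrence 2 (position 6): no conditioning environment matches → elsewhere allophone [f].
Occurrence 3 (position 8): between a vowel and a following unstressed vowel → [v].
Occurrence 4 (position 10): no conditioning environment matches → elsewhere allophone [f].

[f], [f], [v], [f]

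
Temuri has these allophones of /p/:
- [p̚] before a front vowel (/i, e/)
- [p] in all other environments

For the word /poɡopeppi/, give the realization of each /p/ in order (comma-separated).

[p], [p̚], [p], [p̚]

Occurrence 1 (position 1): no conditioning environment matches → elsewhere allophone [p].
Occurrence 2 (position 5): before a front vowel (/i, e/) → [p̚].
Occurrence 3 (position 7): no conditioning environment matches → elsewhere allophone [p].
Occurrence 4 (position 8): before a front vowel (/i, e/) → [p̚].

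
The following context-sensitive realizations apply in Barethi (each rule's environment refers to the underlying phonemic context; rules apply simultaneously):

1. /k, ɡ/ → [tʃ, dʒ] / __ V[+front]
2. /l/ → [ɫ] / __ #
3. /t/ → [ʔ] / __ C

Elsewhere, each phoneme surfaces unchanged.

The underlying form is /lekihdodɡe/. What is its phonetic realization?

/l/ (word-initial): rule 2 targets it, but not word-finally → unchanged [l].
/e/ stays [e].
/k/ meets the environment for rule 1 (before a front vowel) → [tʃ].
/i/ — not in any rule's target class → [i].
/h/ stays [h].
/d/ (between /h/ and /o/): no rule targets it → [d].
/o/ (between /d/ and /d/) is unaffected → [o].
/d/ (between /o/ and /ɡ/) is unaffected → [d].
/ɡ/ (between /d/ and /e/) occurs before a front vowel → [dʒ] by rule 1.
/e/ (word-final) is unaffected → [e].

[letʃihdoddʒe]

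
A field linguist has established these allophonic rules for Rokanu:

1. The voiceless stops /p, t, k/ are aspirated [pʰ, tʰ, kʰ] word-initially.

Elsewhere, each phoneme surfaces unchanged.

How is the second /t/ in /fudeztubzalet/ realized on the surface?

[t]

/t/ — word-final; rule 1 does not apply here → [t].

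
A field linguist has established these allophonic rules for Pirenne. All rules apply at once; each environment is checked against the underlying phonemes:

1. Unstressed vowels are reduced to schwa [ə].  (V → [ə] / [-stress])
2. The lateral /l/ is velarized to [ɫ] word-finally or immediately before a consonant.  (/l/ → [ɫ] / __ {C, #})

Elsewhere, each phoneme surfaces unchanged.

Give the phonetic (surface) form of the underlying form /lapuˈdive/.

/l/ (word-initial) fails the environment for rule 2, so it stays [l].
/a/ meets the environment for rule 1 (in an unstressed syllable) → [ə].
Rule 1 applies to /u/ (between /p/ and /d/: in an unstressed syllable) → [ə].
/i/ (between /d/ and /v/) is in the target of rule 1 but the environment (in an unstressed syllable) is not met → [i].
/e/ meets the environment for rule 1 (in an unstressed syllable) → [ə].

[ləpəˈdivə]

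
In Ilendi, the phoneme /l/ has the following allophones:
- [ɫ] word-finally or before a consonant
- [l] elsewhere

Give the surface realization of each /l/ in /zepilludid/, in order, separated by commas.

Occurrence 1 (position 5): word-finally or before a consonant → [ɫ].
Occurrence 2 (position 6): no conditioning environment matches → elsewhere allophone [l].

[ɫ], [l]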